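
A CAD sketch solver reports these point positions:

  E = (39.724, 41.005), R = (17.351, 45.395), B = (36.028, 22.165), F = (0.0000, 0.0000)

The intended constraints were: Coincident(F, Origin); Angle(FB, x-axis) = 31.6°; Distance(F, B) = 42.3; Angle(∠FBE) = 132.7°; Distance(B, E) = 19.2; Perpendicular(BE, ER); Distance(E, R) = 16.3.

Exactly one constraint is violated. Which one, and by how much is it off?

Distance(E, R) = 16.3 — off by 6.50.

F = (0.00, 0.00) ✓; FB at 31.60° ✓; |FB| = 42.30 ✓; ∠FBE = 132.7° ✓; |BE| = 19.20 ✓; ∠(BE, ER) = 90.00° ✓; |ER| = 22.80 ✗.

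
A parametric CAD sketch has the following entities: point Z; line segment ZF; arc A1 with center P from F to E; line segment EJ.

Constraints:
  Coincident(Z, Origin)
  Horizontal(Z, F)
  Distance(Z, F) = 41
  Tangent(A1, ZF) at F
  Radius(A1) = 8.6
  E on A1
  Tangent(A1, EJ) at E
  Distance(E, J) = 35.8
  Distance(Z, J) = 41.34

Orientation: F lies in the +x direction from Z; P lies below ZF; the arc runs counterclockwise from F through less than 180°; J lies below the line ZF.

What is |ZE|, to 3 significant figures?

33.6

Checks: |PE| = 8.600 ✓; ∠(PE, EJ) = 90.00° ✓; |EJ| = 35.80 ✓; |ZJ| = 41.34 ✓.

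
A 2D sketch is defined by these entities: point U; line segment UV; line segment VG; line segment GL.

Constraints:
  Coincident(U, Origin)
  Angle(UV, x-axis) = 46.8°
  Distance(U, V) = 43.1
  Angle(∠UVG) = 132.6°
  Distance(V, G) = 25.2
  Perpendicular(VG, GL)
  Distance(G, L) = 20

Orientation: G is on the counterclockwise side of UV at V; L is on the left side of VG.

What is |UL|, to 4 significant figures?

55.62

∠UVG = 132.6°, so VG runs at 46.8° + (180° − 132.6°) = 94.20° from the x-axis; with |VG| = 25.2, G = V + 25.2·(cos 94.20°, sin 94.20°) = (27.66, 56.55). VG is perpendicular to GL; with |GL| = 20.0 on the left of VG, L = G + 20.0·(-0.9973, -0.07324) = (7.712, 55.09). Then |UL| = |L − U| = 55.62.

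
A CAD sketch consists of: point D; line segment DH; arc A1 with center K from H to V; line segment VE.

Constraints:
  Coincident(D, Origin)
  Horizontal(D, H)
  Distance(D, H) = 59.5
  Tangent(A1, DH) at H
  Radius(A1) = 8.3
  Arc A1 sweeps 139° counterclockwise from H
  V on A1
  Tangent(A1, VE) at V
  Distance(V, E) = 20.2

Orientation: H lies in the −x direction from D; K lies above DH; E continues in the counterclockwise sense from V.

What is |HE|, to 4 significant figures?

29.49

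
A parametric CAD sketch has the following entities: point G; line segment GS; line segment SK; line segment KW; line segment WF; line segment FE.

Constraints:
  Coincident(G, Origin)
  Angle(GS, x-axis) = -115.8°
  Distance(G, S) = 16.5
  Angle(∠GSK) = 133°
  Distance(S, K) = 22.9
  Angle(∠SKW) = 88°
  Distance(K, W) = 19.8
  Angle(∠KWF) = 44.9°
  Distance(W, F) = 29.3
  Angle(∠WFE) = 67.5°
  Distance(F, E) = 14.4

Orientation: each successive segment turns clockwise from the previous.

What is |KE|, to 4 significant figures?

9.787

∠KWF = 44.9° gives WF at -29.90° from the x-axis; with |WF| = 29.3, F = (-8.848, -17.13). ∠WFE = 67.5° gives FE at -142.4° from the x-axis; with |FE| = 14.4, E = (-20.26, -25.91). Then |KE| = |E − K| = 9.787.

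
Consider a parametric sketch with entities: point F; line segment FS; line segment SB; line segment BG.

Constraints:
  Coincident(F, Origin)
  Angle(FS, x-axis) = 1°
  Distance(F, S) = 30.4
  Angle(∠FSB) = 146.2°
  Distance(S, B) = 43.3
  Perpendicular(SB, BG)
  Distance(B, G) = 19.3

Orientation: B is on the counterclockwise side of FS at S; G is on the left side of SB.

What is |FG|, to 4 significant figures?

68.60

∠FSB = 146.2°, so SB runs at 1.0° + (180° − 146.2°) = 34.80° from the x-axis; with |SB| = 43.3, B = S + 43.3·(cos 34.80°, sin 34.80°) = (65.95, 25.24). SB is perpendicular to BG; with |BG| = 19.3 on the left of SB, G = B + 19.3·(-0.5707, 0.8211) = (54.94, 41.09). Then |FG| = |G − F| = 68.60.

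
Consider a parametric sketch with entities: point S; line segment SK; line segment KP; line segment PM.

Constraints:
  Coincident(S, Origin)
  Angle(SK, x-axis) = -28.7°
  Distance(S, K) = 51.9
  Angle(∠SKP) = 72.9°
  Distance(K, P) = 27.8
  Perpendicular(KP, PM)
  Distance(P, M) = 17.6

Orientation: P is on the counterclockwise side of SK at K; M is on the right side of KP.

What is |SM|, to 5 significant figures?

68.365

S is at the origin; SK runs at -28.7° with length 51.9, so K = 51.9·(cos -28.7°, sin -28.7°) = (45.524, -24.924). ∠SKP = 72.9°, so KP runs at -28.7° + (180° − 72.9°) = 78.400° from the x-axis; with |KP| = 27.8, P = K + 27.8·(cos 78.400°, sin 78.400°) = (51.114, 2.3086). KP is perpendicular to PM; with |PM| = 17.6 on the right of KP, M = P + 17.6·(0.97958, -0.20108) = (68.354, -1.2304). Then |SM| = |M − S| = 68.365.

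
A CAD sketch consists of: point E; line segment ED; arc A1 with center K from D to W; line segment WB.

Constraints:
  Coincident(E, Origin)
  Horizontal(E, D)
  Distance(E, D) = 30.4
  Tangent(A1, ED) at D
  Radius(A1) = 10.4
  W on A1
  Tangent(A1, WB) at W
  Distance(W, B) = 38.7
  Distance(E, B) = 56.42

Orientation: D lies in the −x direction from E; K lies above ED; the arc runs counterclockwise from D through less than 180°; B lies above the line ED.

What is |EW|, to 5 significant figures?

23.375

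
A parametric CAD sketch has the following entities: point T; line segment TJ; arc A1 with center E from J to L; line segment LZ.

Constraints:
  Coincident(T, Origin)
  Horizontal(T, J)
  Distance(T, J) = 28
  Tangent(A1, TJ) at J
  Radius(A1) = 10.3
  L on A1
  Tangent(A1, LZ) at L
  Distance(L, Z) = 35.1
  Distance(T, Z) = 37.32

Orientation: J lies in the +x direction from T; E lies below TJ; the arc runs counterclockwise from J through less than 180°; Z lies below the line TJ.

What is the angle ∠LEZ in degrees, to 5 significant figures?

73.646°

Checks: |EL| = 10.30 ✓; ∠(EL, LZ) = 90.00° ✓; |LZ| = 35.10 ✓; |TZ| = 37.32 ✓.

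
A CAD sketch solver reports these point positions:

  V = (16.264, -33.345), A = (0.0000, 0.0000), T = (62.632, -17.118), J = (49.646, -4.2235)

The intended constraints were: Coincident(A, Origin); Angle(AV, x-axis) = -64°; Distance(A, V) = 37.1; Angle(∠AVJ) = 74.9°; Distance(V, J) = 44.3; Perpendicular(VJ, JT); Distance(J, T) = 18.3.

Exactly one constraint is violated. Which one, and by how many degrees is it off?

Perpendicular(VJ, JT) — off by 4.10°.

A = (0.00, 0.00) ✓; AV at -64.00° ✓; |AV| = 37.10 ✓; ∠AVJ = 74.90° ✓; |VJ| = 44.30 ✓; ∠(VJ, JT) = 85.90° ✗; |JT| = 18.30 ✓.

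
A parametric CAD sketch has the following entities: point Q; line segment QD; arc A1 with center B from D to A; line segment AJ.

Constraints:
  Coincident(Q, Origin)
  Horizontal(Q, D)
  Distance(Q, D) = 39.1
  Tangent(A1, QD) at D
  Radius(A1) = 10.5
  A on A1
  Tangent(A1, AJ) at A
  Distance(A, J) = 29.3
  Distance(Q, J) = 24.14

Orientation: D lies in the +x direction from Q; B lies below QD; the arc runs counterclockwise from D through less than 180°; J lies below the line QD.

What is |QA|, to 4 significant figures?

32.29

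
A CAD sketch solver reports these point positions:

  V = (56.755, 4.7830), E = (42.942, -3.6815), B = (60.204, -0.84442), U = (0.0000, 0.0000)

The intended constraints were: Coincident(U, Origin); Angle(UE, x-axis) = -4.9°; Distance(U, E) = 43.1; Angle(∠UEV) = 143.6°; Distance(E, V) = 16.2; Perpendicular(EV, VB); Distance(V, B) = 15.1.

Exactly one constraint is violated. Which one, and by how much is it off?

Distance(V, B) = 15.1 — off by 8.50.

U = (0.00, 0.00) ✓; UE at -4.900° ✓; |UE| = 43.10 ✓; ∠UEV = 143.6° ✓; |EV| = 16.20 ✓; ∠(EV, VB) = 90.00° ✓; |VB| = 6.600 ✗.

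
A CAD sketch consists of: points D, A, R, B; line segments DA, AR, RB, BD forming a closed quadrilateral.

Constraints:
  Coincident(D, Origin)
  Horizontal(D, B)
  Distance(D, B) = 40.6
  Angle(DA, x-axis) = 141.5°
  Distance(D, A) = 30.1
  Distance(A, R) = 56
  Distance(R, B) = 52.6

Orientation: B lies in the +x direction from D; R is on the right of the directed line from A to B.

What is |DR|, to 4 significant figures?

32.44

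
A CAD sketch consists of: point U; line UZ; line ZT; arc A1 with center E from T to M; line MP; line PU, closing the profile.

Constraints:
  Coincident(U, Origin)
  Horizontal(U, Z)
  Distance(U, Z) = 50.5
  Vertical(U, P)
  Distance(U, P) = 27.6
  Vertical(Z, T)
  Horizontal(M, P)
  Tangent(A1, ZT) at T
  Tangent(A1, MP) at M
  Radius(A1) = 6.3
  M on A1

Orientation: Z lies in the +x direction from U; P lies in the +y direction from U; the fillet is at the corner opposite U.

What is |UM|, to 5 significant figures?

52.110

The virtual corner opposite U is at (50.500, 27.600). The tangent condition forces ET to be normal to ZT and the tangent condition forces EM to be normal to MP, with radius 6.3, so the center E sits 6.3 in from both sides at E = (44.200, 21.300). That places the tangent points at T = (50.500, 21.300) on ZT and M = (44.200, 27.600) on MP. Then |UM| = |M − U| = 52.110.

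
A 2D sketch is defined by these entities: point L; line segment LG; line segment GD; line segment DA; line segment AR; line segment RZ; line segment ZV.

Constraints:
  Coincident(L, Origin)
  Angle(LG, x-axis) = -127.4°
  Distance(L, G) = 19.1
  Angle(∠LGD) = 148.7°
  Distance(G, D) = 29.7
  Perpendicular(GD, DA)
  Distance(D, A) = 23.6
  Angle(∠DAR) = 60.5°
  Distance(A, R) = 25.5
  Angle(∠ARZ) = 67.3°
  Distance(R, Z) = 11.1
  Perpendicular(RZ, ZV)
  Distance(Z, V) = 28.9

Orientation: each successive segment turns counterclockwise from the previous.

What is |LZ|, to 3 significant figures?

33.1

∠DAR = 60.5° gives AR at 113° from the x-axis; with |AR| = 25.5, R = (-1.42, -23.8). ∠ARZ = 67.3° gives RZ at -134° from the x-axis; with |RZ| = 11.1, Z = (-9.11, -31.8). Then |LZ| = |Z − L| = 33.1.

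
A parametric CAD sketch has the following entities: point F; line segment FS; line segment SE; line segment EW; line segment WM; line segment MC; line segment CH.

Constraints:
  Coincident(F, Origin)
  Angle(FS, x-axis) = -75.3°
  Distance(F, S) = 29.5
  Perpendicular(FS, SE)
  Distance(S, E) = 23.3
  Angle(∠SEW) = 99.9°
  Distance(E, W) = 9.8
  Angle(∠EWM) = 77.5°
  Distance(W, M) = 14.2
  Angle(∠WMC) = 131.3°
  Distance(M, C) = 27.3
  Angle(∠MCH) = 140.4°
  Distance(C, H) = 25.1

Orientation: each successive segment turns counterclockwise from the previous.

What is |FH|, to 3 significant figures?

67.2

∠WMC = 131.3° gives MC at -114° from the x-axis; with |MC| = 27.3, C = (4.54, -42.0). ∠MCH = 140.4° gives CH at -74.4° from the x-axis; with |CH| = 25.1, H = (11.3, -66.2). Then |FH| = |H − F| = 67.2.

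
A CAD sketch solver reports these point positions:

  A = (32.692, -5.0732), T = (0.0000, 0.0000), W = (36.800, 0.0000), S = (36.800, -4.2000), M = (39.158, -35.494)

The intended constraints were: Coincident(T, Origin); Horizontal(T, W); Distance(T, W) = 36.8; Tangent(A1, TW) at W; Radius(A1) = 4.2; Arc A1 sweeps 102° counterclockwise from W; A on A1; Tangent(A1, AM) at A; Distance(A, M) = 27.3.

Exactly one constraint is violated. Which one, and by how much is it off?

Distance(A, M) = 27.3 — off by 3.80.

T = (0.00, 0.00) ✓; T.y = 0.00, W.y = 0.00 ✓; |TW| = 36.80 ✓; ∠(SW, WT) = 90.00° ✓; |SW| = 4.200 ✓; bearing(S→A) − bearing(S→W) = 102.0° ✓; |SA| = 4.200 ✓; ∠(SA, AM) = 90.00° ✓; |AM| = 31.10 ✗.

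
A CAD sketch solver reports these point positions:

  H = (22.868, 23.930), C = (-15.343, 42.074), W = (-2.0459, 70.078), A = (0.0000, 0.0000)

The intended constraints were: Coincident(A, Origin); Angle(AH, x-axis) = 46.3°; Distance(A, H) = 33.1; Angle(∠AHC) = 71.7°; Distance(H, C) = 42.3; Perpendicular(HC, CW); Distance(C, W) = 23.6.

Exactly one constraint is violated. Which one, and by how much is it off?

Distance(C, W) = 23.6 — off by 7.40.

A = (0.00, 0.00) ✓; AH at 46.30° ✓; |AH| = 33.10 ✓; ∠AHC = 71.70° ✓; |HC| = 42.30 ✓; ∠(HC, CW) = 90.00° ✓; |CW| = 31.00 ✗.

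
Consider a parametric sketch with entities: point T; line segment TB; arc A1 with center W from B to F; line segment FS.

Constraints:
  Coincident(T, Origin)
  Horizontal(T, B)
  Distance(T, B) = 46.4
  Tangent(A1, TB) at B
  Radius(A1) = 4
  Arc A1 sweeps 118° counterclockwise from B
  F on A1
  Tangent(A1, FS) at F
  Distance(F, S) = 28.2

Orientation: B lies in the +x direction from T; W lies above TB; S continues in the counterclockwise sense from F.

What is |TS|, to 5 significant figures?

47.891

T is at the origin; TB is horizontal with |TB| = 46.4 and B on the +x side, so B = (46.400, 0.0000). Since A1 is tangent to TB there, WB ⟂ TB, so W = B + (0, 4) = (46.400, 4.0000). On A1, B sits at bearing -90° from W; a 118° counterclockwise sweep puts F at bearing 28°, so F = W + 4.0·(cos 28°, sin 28°) = (49.932, 5.8779). A1 meets FS tangentially, so WF is at right angles to FS, so FS runs along (−sin 28°, cos 28°); with |FS| = 28.2, S = (36.693, 30.777). Then |TS| = |S − T| = 47.891.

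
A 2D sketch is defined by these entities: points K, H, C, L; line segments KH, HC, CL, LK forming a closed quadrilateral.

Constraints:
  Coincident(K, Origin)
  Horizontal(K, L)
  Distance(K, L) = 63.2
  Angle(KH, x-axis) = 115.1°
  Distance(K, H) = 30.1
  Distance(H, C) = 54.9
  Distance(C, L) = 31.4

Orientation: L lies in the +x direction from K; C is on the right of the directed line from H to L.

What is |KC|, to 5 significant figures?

32.402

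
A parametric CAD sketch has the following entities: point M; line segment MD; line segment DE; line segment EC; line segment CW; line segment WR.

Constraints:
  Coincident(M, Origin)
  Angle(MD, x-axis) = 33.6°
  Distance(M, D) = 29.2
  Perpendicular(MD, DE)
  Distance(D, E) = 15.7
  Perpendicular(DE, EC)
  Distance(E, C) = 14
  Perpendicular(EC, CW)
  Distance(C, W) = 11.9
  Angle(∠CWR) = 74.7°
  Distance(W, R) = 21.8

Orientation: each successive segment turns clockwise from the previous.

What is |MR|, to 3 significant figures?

37.5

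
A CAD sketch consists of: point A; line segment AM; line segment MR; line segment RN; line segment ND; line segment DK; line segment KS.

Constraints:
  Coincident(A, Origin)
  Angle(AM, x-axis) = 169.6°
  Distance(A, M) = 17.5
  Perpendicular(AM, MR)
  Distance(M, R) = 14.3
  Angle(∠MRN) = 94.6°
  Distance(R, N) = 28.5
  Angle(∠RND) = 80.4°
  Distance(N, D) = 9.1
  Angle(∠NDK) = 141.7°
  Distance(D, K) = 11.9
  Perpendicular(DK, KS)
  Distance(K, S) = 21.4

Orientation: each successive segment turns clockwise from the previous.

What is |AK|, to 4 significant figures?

2.262

∠RND = 80.4° gives ND at -105.4° from the x-axis; with |ND| = 9.1, D = (11.31, 5.571). ∠NDK = 141.7° gives DK at -143.7° from the x-axis; with |DK| = 11.9, K = (1.716, -1.474). Then |AK| = |K − A| = 2.262.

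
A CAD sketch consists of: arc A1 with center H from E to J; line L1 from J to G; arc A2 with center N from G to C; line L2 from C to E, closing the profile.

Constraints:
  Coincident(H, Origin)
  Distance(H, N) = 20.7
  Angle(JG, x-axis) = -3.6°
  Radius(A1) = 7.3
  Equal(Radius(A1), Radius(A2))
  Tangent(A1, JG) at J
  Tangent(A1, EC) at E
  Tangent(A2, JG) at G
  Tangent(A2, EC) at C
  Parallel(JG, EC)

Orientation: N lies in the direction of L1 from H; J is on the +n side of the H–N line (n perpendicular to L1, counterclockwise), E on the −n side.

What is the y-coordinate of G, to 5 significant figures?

5.9858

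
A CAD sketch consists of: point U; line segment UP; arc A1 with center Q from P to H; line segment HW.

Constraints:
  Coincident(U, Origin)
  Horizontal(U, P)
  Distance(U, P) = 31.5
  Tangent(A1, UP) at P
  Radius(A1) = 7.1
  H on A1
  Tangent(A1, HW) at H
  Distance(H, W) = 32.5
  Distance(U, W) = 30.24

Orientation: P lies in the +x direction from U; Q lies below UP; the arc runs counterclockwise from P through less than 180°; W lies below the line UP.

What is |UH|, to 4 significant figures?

25.89

Checks: U.y = 0.00, P.y = 0.00 ✓; |QH| = 7.100 ✓; ∠(QH, HW) = 90.00° ✓; |HW| = 32.50 ✓; |UW| = 30.24 ✓.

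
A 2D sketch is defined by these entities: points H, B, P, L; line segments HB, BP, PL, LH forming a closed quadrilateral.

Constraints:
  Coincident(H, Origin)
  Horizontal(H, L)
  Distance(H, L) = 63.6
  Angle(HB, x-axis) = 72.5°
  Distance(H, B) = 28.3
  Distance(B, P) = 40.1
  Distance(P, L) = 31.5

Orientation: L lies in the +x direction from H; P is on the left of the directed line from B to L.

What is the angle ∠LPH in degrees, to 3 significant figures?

88.7°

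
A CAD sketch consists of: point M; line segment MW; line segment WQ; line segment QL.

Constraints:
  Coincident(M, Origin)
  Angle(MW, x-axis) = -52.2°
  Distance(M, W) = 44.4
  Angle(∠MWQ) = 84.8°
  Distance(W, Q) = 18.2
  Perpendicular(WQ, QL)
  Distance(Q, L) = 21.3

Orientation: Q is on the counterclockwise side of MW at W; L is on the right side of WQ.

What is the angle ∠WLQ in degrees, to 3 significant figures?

40.5°

M is at the origin; MW runs at -52.2° with length 44.4, so W = 44.4·(cos -52.2°, sin -52.2°) = (27.2, -35.1). ∠MWQ = 84.8°, so WQ runs at -52.2° + (180° − 84.8°) = 43.0° from the x-axis; with |WQ| = 18.2, Q = W + 18.2·(cos 43.0°, sin 43.0°) = (40.5, -22.7). WQ ⟂ QL; with |QL| = 21.3 on the right of WQ, L = Q + 21.3·(0.682, -0.731) = (55.1, -38.2). Then cos ∠WLQ = LW·LQ / (|LW||LQ|), giving 40.5°.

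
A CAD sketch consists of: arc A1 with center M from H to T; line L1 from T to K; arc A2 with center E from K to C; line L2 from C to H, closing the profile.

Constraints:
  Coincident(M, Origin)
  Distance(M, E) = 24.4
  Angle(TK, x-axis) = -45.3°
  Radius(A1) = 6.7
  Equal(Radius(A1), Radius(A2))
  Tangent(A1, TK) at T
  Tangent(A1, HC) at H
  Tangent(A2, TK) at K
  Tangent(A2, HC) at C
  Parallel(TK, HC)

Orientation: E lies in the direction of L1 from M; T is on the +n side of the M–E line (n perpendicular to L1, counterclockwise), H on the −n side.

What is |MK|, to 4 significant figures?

25.30

The slot axis is L1's direction at -45.3°, so u = (cos -45.3°, sin -45.3°) = (0.7034, -0.7108) and n = (−sin -45.3°, cos -45.3°) = (0.7108, 0.7034). M is at the origin and E lies 24.4 along u from M, so E = 24.4·u = (17.16, -17.34). Tangency of A1 to both parallel lines with radius 6.7 puts T and H at M ± 6.7·n: T = (4.762, 4.713), H = (-4.762, -4.713). Equal radii place K and C the same way about E: K = E + 6.7·n = (21.93, -12.63), C = E − 6.7·n = (12.40, -22.06). Then |MK| = |K − M| = 25.30.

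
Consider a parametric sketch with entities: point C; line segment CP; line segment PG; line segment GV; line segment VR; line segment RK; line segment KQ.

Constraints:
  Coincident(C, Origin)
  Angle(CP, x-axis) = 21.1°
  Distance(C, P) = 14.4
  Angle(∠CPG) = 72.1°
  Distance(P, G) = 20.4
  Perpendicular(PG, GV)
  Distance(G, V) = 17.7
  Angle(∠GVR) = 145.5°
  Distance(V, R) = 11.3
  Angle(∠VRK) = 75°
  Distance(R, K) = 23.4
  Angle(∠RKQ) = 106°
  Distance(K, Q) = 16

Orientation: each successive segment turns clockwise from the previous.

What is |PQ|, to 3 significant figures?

8.68

∠VRK = 75.0° gives RK at 43.7° from the x-axis; with |RK| = 23.4, K = (4.16, 5.86). ∠RKQ = 106.0° gives KQ at -30.3° from the x-axis; with |KQ| = 16.0, Q = (18.0, -2.21). Then |PQ| = |Q − P| = 8.68.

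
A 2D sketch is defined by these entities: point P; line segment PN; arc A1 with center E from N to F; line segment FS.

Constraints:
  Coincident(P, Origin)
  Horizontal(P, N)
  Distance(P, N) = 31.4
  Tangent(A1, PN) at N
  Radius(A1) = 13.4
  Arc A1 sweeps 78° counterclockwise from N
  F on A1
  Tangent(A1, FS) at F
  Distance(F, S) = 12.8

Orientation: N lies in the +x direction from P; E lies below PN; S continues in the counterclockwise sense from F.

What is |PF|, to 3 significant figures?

21.1

Tangency of A1 to PN means the radius EN is perpendicular to PN, so E = N + (0, -13.4) = (31.4, -13.4). On A1, N sits at bearing 90° from E; a 78° counterclockwise sweep puts F at bearing 168°, so F = E + 13.4·(cos 168°, sin 168°) = (18.3, -10.6). Then |PF| = |F − P| = 21.1.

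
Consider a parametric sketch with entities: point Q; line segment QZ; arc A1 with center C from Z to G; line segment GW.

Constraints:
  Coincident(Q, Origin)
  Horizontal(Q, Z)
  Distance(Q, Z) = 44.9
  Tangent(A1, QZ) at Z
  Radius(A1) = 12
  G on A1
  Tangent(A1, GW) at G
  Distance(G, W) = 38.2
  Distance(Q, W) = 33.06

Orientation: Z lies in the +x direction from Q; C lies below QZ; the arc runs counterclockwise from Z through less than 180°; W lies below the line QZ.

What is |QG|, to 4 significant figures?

36.37

Q is at the origin; QZ is horizontal with |QZ| = 44.9 and Z on the +x side, so Z = (44.90, 0.000). Since A1 is tangent to QZ there, CZ ⟂ QZ, so C = Z + (0, -12) = (44.90, -12.00). Since CG ⟂ GW (tangency), |CW| = √(12.0² + 38.2²) = 40.04 regardless of where G sits on A1. So W lies on both circle(Q, 33.06) and circle(C, 40.04); the below-QZ intersection is W = (9.945, -31.53). G is the foot of the tangent from W: G = (36.18, -3.760).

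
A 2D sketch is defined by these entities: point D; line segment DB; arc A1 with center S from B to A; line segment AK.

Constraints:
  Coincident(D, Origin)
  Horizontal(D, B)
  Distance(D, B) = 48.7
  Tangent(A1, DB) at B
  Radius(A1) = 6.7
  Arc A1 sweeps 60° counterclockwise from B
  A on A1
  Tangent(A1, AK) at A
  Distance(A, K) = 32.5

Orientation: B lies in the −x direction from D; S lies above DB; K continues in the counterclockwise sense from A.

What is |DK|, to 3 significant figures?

41.3

D is at the origin; DB is horizontal with |DB| = 48.7 and B on the −x side, so B = (-48.7, 0.00). The tangent condition forces SB to be normal to DB, so S = B + (0, 6.7) = (-48.7, 6.70). On A1, B sits at bearing -90° from S; a 60° counterclockwise sweep puts A at bearing -30°, so A = S + 6.7·(cos -30°, sin -30°) = (-42.9, 3.35). Tangency of A1 to AK means the radius SA is perpendicular to AK, so AK runs along (−sin -30°, cos -30°); with |AK| = 32.5, K = (-26.6, 31.5). Then |DK| = |K − D| = 41.3.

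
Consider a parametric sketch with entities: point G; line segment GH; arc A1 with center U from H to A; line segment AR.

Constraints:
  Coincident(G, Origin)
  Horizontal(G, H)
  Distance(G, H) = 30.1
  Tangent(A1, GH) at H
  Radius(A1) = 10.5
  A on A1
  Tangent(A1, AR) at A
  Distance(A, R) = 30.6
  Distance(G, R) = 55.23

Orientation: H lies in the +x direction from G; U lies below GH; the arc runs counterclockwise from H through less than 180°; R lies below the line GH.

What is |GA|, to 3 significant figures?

26.0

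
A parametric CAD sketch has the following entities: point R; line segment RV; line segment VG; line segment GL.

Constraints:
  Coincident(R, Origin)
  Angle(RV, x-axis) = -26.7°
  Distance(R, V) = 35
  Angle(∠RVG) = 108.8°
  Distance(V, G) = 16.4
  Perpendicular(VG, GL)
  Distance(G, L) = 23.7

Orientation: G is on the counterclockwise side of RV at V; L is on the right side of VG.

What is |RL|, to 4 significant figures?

63.21

R is at the origin; RV runs at -26.7° with length 35.0, so V = 35.0·(cos -26.7°, sin -26.7°) = (31.27, -15.73). ∠RVG = 108.8°, so VG runs at -26.7° + (180° − 108.8°) = 44.50° from the x-axis; with |VG| = 16.4, G = V + 16.4·(cos 44.50°, sin 44.50°) = (42.97, -4.231). The perpendicularity gives GL at right angles to VG; with |GL| = 23.7 on the right of VG, L = G + 23.7·(0.7009, -0.7133) = (59.58, -21.14). Then |RL| = |L − R| = 63.21.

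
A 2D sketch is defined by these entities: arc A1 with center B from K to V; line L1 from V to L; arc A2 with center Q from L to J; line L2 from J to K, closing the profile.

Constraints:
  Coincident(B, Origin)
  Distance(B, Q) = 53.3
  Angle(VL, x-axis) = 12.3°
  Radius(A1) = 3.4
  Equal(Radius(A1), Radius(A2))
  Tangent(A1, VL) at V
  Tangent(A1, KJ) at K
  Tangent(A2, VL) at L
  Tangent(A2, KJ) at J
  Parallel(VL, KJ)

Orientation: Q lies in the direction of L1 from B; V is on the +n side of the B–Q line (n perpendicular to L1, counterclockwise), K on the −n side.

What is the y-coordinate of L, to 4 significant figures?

14.68

Tangency of A1 to both parallel lines with radius 3.4 puts V and K at B ± 3.4·n: V = (-0.7243, 3.322), K = (0.7243, -3.322). Equal radii place L and J the same way about Q: L = Q + 3.4·n = (51.35, 14.68), J = Q − 3.4·n = (52.80, 8.033). So L.y = 14.68.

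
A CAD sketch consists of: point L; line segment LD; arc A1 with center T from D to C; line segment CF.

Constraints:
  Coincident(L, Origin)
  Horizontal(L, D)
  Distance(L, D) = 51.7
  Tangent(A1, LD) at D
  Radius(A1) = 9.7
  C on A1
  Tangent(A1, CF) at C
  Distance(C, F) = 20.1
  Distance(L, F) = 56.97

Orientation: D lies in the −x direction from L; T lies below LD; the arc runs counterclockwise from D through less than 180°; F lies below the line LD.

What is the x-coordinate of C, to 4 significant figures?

-59.46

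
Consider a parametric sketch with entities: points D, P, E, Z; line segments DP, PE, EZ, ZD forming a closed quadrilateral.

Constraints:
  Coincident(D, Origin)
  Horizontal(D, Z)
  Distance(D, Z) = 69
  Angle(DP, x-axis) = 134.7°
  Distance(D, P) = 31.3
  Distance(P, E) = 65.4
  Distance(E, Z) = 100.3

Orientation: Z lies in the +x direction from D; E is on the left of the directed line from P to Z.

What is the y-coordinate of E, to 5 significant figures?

80.054

Checks: |PE| = 65.40 ✓; |EZ| = 100.3 ✓.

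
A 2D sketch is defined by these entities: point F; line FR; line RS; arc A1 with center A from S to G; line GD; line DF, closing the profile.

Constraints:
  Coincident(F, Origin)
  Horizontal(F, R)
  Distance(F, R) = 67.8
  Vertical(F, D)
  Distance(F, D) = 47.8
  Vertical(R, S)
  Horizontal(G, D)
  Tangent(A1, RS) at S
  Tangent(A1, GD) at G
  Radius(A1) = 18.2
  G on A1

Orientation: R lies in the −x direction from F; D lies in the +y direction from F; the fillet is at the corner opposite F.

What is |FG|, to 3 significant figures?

68.9

The virtual corner opposite F is at (-67.8, 47.8). The tangent condition forces AS to be normal to RS and the tangent condition forces AG to be normal to GD, with radius 18.2, so the center A sits 18.2 in from both sides at A = (-49.6, 29.6). That places the tangent points at S = (-67.8, 29.6) on RS and G = (-49.6, 47.8) on GD. Then |FG| = |G − F| = 68.9.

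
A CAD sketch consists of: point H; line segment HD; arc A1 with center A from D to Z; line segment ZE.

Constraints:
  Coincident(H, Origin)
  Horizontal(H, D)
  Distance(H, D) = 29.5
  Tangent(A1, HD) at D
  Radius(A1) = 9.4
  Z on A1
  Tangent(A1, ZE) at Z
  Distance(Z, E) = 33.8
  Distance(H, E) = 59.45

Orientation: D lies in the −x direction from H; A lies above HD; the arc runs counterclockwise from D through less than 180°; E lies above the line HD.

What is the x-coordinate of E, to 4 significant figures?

-41.83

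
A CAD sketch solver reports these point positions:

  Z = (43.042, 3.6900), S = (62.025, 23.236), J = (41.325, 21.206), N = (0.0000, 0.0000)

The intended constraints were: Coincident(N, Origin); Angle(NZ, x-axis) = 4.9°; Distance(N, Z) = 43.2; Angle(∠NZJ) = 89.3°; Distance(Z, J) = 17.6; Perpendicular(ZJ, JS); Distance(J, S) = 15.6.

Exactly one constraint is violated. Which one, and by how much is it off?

Distance(J, S) = 15.6 — off by 5.20.

N = (0.00, 0.00) ✓; NZ at 4.900° ✓; |NZ| = 43.20 ✓; ∠NZJ = 89.30° ✓; |ZJ| = 17.60 ✓; ∠(ZJ, JS) = 90.00° ✓; |JS| = 20.80 ✗.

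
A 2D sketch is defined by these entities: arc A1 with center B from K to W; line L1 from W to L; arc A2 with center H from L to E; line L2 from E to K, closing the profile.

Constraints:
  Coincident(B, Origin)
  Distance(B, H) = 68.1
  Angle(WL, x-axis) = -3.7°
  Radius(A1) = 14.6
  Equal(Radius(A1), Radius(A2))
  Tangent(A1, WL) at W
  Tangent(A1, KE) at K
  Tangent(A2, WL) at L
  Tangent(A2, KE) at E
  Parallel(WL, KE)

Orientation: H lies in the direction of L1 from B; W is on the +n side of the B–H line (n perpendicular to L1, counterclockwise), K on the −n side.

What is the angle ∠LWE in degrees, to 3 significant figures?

23.2°

Tangency of A1 to both parallel lines with radius 14.6 puts W and K at B ± 14.6·n: W = (0.942, 14.6), K = (-0.942, -14.6). Equal radii place L and E the same way about H: L = H + 14.6·n = (68.9, 10.2), E = H − 14.6·n = (67.0, -19.0). Then cos ∠LWE = WL·WE / (|WL||WE|), giving 23.2°.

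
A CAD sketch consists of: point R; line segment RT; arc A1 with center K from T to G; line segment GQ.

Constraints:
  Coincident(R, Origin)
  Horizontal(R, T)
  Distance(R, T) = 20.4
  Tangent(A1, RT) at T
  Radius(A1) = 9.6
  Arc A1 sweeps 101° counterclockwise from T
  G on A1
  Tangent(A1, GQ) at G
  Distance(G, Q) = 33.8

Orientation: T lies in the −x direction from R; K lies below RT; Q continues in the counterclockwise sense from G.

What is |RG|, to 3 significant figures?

31.9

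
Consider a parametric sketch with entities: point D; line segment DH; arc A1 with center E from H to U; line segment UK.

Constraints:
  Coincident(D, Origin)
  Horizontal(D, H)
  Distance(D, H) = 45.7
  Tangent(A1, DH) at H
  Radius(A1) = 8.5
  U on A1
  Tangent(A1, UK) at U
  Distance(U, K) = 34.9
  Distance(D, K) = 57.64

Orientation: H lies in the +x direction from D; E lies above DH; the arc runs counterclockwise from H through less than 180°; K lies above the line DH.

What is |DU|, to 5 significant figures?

54.708

D is at the origin; DH is horizontal with |DH| = 45.7 and H on the +x side, so H = (45.700, 0.0000). Since A1 is tangent to DH there, EH ⟂ DH, so E = H + (0, 8.5) = (45.700, 8.5000). Since EU ⟂ UK (tangency), |EK| = √(8.5² + 34.9²) = 35.920 regardless of where U sits on A1. So K lies on both circle(D, 57.64) and circle(E, 35.920); the above-DH intersection is K = (37.776, 43.535). U is the foot of the tangent from K: U = (53.311, 12.284).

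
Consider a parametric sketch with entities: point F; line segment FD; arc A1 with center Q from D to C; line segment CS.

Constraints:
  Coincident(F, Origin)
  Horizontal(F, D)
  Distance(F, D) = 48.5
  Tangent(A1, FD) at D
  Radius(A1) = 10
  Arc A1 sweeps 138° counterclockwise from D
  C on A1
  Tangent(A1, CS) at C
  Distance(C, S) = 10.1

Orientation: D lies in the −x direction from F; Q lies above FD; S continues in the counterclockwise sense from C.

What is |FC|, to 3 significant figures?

45.3

F is at the origin; FD is horizontal with |FD| = 48.5 and D on the −x side, so D = (-48.5, 0.00). Tangency of A1 to FD means the radius QD is perpendicular to FD, so Q = D + (0, 10) = (-48.5, 10.0). On A1, D sits at bearing -90° from Q; a 138° counterclockwise sweep puts C at bearing 48°, so C = Q + 10.0·(cos 48°, sin 48°) = (-41.8, 17.4). Then |FC| = |C − F| = 45.3.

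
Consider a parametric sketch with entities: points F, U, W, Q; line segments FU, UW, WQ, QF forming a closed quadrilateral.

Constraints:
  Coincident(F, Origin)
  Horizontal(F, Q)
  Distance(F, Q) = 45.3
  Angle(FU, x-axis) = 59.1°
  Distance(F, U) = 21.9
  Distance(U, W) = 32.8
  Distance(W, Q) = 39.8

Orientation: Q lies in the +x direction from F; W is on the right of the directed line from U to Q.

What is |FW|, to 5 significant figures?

15.984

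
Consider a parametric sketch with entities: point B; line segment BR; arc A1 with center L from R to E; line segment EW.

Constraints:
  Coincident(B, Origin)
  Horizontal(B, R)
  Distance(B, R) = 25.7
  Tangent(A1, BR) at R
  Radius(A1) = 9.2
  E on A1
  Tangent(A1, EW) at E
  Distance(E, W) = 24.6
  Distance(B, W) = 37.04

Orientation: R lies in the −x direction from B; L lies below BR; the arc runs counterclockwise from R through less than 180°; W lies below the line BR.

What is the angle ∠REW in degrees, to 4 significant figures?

113.6°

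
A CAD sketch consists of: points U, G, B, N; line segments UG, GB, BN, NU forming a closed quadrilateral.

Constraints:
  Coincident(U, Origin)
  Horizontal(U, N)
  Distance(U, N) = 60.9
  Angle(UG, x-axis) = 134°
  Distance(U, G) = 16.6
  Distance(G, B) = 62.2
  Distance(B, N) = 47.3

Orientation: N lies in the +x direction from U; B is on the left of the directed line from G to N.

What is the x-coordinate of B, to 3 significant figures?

42.1

U is at the origin; UN is horizontal with |UN| = 60.9 and N in +x, so N = (60.9, 0). UG runs at 134.0° with |UG| = 16.6, so G = (-11.5, 11.9). B is determined by |GB| = 62.2 and |BN| = 47.3 together: it lies at the intersection of circle(G, 62.2) and circle(N, 47.3). With |GN| = 73.4, the foot of the radical line on GN is 47.8 from G and the perpendicular offset is √(62.2² − 47.8²) = 39.8. Taking the left-of-GN solution: B = (42.1, 43.4).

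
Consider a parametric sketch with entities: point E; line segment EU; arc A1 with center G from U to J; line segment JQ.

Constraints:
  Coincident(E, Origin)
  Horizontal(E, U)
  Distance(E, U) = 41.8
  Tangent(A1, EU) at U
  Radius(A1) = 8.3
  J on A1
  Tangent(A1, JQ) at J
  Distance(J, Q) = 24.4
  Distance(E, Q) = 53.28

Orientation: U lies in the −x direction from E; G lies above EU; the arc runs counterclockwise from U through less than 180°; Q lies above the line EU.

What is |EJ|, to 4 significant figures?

35.52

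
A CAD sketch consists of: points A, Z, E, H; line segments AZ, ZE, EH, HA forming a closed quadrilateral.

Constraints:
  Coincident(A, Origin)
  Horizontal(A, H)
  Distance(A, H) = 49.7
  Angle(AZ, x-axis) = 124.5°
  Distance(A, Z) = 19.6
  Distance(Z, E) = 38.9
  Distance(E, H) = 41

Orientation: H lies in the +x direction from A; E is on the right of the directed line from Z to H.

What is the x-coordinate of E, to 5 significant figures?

11.690

A is at the origin; AH is horizontal with |AH| = 49.7 and H in +x, so H = (49.7, 0). AZ runs at 124.5° with |AZ| = 19.6, so Z = (-11.102, 16.153). E is determined by |ZE| = 38.9 and |EH| = 41.0 together: it lies at the intersection of circle(Z, 38.9) and circle(H, 41.0). With |ZH| = 62.911, the foot of the radical line on ZH is 30.122 from Z and the perpendicular offset is √(38.9² − 30.122²) = 24.615. Taking the right-of-ZH solution: E = (11.690, -15.371).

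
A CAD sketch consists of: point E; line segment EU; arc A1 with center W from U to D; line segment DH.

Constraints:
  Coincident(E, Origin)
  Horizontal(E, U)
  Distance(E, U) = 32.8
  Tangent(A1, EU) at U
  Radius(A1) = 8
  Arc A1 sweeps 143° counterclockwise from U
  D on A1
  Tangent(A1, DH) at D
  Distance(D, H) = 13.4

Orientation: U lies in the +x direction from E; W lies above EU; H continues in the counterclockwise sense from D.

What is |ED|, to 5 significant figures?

40.273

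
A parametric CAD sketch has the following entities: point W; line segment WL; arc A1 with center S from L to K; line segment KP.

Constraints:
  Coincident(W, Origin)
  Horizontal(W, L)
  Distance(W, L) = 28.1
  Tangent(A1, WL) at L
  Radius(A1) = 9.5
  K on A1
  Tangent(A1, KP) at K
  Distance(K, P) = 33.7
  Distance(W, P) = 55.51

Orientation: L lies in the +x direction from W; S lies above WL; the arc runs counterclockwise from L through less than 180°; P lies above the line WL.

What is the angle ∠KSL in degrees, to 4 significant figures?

96.41°

Checks: |SK| = 9.500 ✓; ∠(SK, KP) = 90.00° ✓; |KP| = 33.70 ✓; |WP| = 55.51 ✓.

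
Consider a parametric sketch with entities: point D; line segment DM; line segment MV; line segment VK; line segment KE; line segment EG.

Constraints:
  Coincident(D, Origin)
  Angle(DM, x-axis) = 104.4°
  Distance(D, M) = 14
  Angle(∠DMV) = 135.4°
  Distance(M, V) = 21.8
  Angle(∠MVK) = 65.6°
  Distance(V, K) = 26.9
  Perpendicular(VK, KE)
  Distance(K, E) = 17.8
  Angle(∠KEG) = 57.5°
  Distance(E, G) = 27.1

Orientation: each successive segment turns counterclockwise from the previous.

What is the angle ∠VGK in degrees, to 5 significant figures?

133.24°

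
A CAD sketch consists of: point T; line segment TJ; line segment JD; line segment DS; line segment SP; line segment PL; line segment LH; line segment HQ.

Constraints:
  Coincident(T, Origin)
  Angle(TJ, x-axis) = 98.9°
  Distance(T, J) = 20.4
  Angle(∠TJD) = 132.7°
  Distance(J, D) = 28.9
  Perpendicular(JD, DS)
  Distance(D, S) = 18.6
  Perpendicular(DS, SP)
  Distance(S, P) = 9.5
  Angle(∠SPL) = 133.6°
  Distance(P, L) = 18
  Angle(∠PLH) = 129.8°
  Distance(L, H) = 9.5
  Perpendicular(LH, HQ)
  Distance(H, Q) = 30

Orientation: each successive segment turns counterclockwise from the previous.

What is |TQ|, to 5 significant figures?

53.963

T is at the origin; TJ runs at 98.9° with length 20.4, so J = (-3.1561, 20.154). ∠TJD = 132.7° gives JD at 146.20° from the x-axis; with |JD| = 28.9, D = (-27.172, 36.231). JD ⟂ DS, so DS runs at -123.80°; with |DS| = 18.6, S = (-37.519, 20.775). DS ⟂ SP, so SP runs at -33.800°; with |SP| = 9.5, P = (-29.624, 15.490). ∠SPL = 133.6° gives PL at 12.600° from the x-axis; with |PL| = 18.0, L = (-12.058, 19.417). ∠PLH = 129.8° gives LH at 62.800° from the x-axis; with |LH| = 9.5, H = (-7.7154, 27.866). LH ⟂ HQ, so HQ runs at 152.80°; with |HQ| = 30.0, Q = (-34.398, 41.579). Then |TQ| = |Q − T| = 53.963.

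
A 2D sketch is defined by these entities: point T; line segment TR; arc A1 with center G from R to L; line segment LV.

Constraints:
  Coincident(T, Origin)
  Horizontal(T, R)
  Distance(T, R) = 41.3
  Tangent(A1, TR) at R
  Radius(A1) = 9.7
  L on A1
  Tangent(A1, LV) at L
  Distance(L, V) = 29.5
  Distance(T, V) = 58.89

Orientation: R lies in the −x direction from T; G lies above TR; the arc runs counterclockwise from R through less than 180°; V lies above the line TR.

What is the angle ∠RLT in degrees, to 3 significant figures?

103°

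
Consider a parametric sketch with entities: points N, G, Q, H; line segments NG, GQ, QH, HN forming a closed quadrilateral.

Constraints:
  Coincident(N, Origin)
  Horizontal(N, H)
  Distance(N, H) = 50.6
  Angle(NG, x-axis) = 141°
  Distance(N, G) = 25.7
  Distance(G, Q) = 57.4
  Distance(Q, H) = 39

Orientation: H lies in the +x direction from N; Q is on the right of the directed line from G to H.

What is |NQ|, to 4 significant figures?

31.98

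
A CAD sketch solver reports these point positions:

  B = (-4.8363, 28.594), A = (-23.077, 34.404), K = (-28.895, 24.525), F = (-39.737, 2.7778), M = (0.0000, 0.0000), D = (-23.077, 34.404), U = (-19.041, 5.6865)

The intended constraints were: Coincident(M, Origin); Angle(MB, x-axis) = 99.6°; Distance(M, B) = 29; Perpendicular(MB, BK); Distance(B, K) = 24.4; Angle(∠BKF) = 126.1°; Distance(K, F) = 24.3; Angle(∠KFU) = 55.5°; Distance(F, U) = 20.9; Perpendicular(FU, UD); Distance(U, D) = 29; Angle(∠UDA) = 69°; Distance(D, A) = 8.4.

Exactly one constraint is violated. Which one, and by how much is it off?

Distance(D, A) = 8.4 — off by 8.40.

M = (0.00, 0.00) ✓; MB at 99.60° ✓; |MB| = 29.00 ✓; ∠(MB, BK) = 90.00° ✓; |BK| = 24.40 ✓; ∠BKF = 126.1° ✓; |KF| = 24.30 ✓; ∠KFU = 55.50° ✓; |FU| = 20.90 ✓; ∠(FU, UD) = 90.00° ✓; |UD| = 29.00 ✓; ∠UDA = 69.00° ✓; |DA| = 0.000 ✗.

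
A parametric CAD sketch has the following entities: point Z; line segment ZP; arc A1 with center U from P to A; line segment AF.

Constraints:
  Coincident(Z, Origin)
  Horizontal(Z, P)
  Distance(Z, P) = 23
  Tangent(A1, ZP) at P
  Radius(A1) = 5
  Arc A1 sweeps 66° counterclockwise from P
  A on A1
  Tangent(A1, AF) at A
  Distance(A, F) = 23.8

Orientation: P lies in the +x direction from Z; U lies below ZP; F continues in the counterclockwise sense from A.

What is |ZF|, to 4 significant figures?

26.21

On A1, P sits at bearing 90° from U; a 66° counterclockwise sweep puts A at bearing 156°, so A = U + 5.0·(cos 156°, sin 156°) = (18.43, -2.966). Since A1 is tangent to AF there, UA ⟂ AF, so AF runs along (−sin 156°, cos 156°); with |AF| = 23.8, F = (8.752, -24.71). Then |ZF| = |F − Z| = 26.21.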